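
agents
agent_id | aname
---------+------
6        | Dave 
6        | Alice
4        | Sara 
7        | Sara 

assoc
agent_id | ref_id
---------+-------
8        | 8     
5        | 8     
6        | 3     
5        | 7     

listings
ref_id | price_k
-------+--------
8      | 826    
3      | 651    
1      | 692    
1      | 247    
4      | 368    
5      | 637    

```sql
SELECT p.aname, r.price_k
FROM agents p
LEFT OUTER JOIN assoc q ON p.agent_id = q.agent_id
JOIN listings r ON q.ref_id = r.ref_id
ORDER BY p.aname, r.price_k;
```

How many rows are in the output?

Evaluate left to right. First `agents p LEFT JOIN assoc q` on agent_id: 4 row(s).
Then INNER JOIN `listings r` on ref_id: keep only rows whose q.ref_id appears in r.
Result: 2 row(s).

2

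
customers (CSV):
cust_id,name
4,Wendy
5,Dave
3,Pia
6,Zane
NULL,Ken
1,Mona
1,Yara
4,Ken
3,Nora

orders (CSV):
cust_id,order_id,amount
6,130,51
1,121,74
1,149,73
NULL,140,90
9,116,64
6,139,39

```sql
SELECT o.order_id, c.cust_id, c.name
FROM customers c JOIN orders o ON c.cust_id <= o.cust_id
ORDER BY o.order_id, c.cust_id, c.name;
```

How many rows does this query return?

28

INNER JOIN keeps only pairs where the ON condition holds.
Matching on c.cust_id <= o.cust_id. A NULL in a compared column never satisfies the condition.
Matched pairs: 28.
Total: 28 rows.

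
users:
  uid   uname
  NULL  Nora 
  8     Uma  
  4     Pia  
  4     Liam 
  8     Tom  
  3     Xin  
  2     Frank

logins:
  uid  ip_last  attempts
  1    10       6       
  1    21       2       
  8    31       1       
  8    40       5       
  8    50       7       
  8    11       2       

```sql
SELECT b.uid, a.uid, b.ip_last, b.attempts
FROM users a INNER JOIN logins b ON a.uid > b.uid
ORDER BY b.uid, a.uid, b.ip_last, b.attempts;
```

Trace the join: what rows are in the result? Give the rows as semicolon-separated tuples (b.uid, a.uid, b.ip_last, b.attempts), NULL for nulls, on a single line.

INNER JOIN keeps only pairs where the ON condition holds.
Matching on a.uid > b.uid. A NULL in a compared column never satisfies the condition.
- a (uid=NULL) has no partner → excluded.
- a (uid=8) pairs with 2 row(s) of b.
- a (uid=4) pairs with 2 row(s) of b.
- a (uid=4) pairs with 2 row(s) of b.
- a (uid=8) pairs with 2 row(s) of b.
- a (uid=3) pairs with 2 row(s) of b.
- a (uid=2) pairs with 2 row(s) of b.

(1, 2, 10, 6); (1, 2, 21, 2); (1, 3, 10, 6); (1, 3, 21, 2); (1, 4, 10, 6); (1, 4, 10, 6); (1, 4, 21, 2); (1, 4, 21, 2); (1, 8, 10, 6); (1, 8, 10, 6); (1, 8, 21, 2); (1, 8, 21, 2)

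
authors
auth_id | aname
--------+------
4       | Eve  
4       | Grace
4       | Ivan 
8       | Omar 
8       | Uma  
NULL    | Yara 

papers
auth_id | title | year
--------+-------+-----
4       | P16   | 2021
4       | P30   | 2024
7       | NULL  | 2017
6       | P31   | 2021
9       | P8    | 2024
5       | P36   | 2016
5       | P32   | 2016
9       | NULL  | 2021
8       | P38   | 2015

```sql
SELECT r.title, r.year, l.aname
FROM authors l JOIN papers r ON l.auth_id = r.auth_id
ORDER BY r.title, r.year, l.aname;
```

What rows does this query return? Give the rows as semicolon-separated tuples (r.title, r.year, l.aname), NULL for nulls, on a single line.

(P16, 2021, Eve); (P16, 2021, Grace); (P16, 2021, Ivan); (P30, 2024, Eve); (P30, 2024, Grace); (P30, 2024, Ivan); (P38, 2015, Omar); (P38, 2015, Uma)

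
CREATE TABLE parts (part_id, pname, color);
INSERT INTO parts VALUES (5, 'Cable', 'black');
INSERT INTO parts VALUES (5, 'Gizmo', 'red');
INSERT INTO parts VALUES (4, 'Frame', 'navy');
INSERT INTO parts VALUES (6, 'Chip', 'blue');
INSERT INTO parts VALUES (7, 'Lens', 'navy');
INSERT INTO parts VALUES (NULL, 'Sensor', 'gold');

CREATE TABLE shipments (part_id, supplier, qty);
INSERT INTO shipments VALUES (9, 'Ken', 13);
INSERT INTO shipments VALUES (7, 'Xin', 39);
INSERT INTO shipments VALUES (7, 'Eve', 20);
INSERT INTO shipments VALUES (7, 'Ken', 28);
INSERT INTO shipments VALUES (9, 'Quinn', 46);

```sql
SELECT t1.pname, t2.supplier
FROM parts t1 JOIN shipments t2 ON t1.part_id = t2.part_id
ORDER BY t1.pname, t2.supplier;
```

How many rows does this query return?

3

INNER JOIN keeps only pairs where the ON condition holds.
Matching on t1.part_id = t2.part_id. A NULL in a compared column never satisfies the condition.
Matched pairs: 3.
Total: 3 rows.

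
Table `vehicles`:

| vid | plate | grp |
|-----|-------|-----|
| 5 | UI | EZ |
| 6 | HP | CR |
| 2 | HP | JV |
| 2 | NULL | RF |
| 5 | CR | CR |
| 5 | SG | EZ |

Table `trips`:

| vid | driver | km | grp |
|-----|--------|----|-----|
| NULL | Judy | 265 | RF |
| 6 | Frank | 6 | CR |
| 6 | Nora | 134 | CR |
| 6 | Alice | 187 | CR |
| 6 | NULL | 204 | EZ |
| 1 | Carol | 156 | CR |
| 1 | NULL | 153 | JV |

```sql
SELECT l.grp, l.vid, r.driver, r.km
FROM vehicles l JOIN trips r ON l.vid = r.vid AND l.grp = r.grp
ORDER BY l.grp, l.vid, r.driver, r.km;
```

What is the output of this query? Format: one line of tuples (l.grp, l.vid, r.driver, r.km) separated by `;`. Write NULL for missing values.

INNER JOIN keeps only pairs where the ON condition holds.
Matching on l.vid = r.vid AND l.grp = r.grp. A NULL in a compared column never satisfies the condition.
- l row (vid=5, grp=EZ): no match → dropped.
- l row (vid=6, grp=CR): matches 3 r row(s) → 3 output row(s).
- l row (vid=2, grp=JV): no match → dropped.
- l row (vid=2, grp=RF): no match → dropped.
- l row (vid=5, grp=CR): no match → dropped.
- l row (vid=5, grp=EZ): no match → dropped.
After projecting and ordering:
l.grp | l.vid | r.driver | r.km
CR | 6 | Alice | 187
CR | 6 | Frank | 6
CR | 6 | Nora | 134

(CR, 6, Alice, 187); (CR, 6, Frank, 6); (CR, 6, Nora, 134)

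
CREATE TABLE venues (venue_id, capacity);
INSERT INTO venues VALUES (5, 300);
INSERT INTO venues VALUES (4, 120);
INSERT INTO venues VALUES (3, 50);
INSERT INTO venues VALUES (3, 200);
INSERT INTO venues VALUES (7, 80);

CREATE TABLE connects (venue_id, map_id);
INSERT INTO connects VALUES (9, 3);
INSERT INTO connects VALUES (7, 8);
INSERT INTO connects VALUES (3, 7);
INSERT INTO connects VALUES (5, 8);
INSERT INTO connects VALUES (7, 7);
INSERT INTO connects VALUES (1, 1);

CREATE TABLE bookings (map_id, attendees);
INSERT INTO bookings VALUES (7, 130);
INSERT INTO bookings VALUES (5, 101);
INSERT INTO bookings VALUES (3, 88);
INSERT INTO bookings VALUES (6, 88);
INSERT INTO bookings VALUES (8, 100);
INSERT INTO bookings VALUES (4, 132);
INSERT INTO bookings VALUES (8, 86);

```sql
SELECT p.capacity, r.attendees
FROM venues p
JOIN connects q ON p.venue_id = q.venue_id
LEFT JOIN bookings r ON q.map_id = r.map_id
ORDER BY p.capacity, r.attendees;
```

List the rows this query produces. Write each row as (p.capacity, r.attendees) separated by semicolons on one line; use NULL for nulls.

(50, 130); (80, 86); (80, 100); (80, 130); (200, 130); (300, 86); (300, 100)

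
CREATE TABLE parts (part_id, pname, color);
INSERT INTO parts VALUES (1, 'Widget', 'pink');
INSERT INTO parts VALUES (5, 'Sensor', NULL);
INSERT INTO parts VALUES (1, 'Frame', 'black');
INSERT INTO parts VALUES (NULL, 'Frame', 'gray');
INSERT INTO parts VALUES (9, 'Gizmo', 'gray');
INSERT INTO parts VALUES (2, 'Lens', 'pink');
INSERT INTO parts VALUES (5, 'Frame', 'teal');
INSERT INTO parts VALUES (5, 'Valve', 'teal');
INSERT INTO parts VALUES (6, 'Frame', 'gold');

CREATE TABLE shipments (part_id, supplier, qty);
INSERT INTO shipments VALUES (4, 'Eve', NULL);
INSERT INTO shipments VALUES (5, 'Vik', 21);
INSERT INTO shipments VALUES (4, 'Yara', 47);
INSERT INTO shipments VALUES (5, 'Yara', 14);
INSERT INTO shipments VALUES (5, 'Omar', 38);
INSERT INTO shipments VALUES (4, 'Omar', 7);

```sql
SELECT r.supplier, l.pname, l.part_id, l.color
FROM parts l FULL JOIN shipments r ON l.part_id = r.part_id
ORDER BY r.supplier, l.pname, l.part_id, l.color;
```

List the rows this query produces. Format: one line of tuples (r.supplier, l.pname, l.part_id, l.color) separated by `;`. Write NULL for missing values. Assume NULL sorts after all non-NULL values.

(Eve, NULL, NULL, NULL); (Omar, Frame, 5, teal); (Omar, Sensor, 5, NULL); (Omar, Valve, 5, teal); (Omar, NULL, NULL, NULL); (Vik, Frame, 5, teal); (Vik, Sensor, 5, NULL); (Vik, Valve, 5, teal); (Yara, Frame, 5, teal); (Yara, Sensor, 5, NULL); (Yara, Valve, 5, teal); (Yara, NULL, NULL, NULL); (NULL, Frame, 1, black); (NULL, Frame, 6, gold); (NULL, Frame, NULL, gray); (NULL, Gizmo, 9, gray); (NULL, Lens, 2, pink); (NULL, Widget, 1, pink)

FULL OUTER JOIN keeps every row from both sides; unmatched rows get NULL for the other side's columns.
Matching on l.part_id = r.part_id. A NULL in a compared column never satisfies the condition.
- l row (part_id=1): no match → kept, r columns NULL.
- l row (part_id=5): matches 3 r row(s) → 3 output row(s).
- l row (part_id=1): no match → kept, r columns NULL.
- l row (part_id=NULL): no match → kept, r columns NULL.
- l row (part_id=9): no match → kept, r columns NULL.
- l row (part_id=2): no match → kept, r columns NULL.
- l row (part_id=5): matches 3 r row(s) → 3 output row(s).
- l row (part_id=5): matches 3 r row(s) → 3 output row(s).
- l row (part_id=6): no match → kept, r columns NULL.
- plus 3 unmatched r row(s), each kept with NULL l columns.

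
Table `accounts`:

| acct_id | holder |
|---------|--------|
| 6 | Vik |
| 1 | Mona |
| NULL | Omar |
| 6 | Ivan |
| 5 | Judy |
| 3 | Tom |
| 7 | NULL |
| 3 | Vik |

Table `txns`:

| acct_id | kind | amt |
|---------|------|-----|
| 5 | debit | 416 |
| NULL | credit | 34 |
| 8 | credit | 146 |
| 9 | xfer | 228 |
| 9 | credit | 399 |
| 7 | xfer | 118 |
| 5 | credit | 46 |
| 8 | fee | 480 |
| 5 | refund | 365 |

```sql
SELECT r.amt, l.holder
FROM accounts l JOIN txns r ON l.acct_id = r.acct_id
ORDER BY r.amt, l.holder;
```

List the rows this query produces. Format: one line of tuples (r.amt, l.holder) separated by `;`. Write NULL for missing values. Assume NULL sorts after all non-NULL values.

(46, Judy); (118, NULL); (365, Judy); (416, Judy)

INNER JOIN keeps only pairs where the ON condition holds.
Matching on l.acct_id = r.acct_id. A NULL in a compared column never satisfies the condition.
- l row (acct_id=6): no match → dropped.
- l row (acct_id=1): no match → dropped.
- l row (acct_id=NULL): no match → dropped.
- l row (acct_id=6): no match → dropped.
- l row (acct_id=5): matches 3 r row(s) → 3 output row(s).
- l row (acct_id=3): no match → dropped.
- l row (acct_id=7): matches 1 r row(s) → 1 output row(s).
- l row (acct_id=3): no match → dropped.
After projecting and ordering:
r.amt | l.holder
46 | Judy
118 | NULL
365 | Judy
416 | Judy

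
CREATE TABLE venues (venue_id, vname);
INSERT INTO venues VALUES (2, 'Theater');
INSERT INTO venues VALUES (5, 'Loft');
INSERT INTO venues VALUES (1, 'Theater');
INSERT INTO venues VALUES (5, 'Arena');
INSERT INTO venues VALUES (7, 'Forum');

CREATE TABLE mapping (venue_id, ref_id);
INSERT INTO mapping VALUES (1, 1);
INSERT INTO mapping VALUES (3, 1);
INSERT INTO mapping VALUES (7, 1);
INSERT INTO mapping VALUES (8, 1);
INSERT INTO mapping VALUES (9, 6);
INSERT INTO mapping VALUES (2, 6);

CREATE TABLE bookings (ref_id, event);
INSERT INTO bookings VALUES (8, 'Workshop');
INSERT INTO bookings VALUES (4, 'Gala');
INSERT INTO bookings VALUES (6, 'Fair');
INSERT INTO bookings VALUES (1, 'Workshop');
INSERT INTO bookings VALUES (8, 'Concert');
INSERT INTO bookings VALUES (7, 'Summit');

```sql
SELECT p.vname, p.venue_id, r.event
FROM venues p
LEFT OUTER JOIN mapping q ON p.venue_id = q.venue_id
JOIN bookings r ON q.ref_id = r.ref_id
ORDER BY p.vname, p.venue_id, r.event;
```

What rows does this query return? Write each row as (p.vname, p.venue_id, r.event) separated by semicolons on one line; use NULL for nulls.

Step 1 — p LEFT JOIN q on venue_id → 5 row(s).
Then INNER JOIN `bookings r` on ref_id: keep only rows whose q.ref_id appears in r.

(Forum, 7, Workshop); (Theater, 1, Workshop); (Theater, 2, Fair)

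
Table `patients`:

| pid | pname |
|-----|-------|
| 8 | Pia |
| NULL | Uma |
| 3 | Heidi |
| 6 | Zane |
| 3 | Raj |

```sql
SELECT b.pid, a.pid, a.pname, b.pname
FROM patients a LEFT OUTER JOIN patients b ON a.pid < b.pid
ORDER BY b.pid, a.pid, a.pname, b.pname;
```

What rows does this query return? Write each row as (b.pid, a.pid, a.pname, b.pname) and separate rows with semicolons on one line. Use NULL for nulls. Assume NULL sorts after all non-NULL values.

LEFT JOIN keeps every row from `patients a`; unmatched rows get NULL for `patients b`'s columns.
Matching on a.pid < b.pid. A NULL in a compared column never satisfies the condition.
- pid=8: no b row matches, row kept with b columns NULL.
- pid=NULL: no b row matches, row kept with b columns NULL.
- pid=3: 2 matching b row(s), so 2 row(s) emitted.
- pid=6: 1 matching b row(s), so 1 row(s) emitted.
- pid=3: 2 matching b row(s), so 2 row(s) emitted.
After projecting and ordering:
b.pid | a.pid | a.pname | b.pname
6 | 3 | Heidi | Zane
6 | 3 | Raj | Zane
8 | 3 | Heidi | Pia
8 | 3 | Raj | Pia
8 | 6 | Zane | Pia
NULL | 8 | Pia | NULL
NULL | NULL | Uma | NULL

(6, 3, Heidi, Zane); (6, 3, Raj, Zane); (8, 3, Heidi, Pia); (8, 3, Raj, Pia); (8, 6, Zane, Pia); (NULL, 8, Pia, NULL); (NULL, NULL, Uma, NULL)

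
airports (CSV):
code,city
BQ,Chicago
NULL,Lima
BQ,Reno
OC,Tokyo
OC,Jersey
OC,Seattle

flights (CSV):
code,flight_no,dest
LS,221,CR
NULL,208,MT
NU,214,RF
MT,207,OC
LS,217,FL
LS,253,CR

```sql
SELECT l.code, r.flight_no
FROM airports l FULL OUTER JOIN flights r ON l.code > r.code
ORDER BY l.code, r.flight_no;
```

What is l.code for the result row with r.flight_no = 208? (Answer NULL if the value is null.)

NULL

FULL OUTER JOIN keeps every row from both sides; unmatched rows get NULL for the other side's columns.
Matching on l.code > r.code. A NULL in a compared column never satisfies the condition.
Matched pairs: 15; unmatched l rows kept: 3; unmatched r rows kept: 1.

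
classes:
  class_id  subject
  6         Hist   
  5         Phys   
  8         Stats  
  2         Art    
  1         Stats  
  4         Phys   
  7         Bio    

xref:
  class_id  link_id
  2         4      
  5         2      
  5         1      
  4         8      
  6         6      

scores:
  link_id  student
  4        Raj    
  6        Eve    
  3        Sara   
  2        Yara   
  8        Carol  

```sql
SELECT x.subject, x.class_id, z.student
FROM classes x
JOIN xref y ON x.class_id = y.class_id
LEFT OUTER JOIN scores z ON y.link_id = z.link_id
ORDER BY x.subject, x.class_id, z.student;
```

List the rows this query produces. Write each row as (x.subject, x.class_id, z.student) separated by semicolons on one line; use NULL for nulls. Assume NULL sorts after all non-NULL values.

(Art, 2, Raj); (Hist, 6, Eve); (Phys, 4, Carol); (Phys, 5, Yara); (Phys, 5, NULL)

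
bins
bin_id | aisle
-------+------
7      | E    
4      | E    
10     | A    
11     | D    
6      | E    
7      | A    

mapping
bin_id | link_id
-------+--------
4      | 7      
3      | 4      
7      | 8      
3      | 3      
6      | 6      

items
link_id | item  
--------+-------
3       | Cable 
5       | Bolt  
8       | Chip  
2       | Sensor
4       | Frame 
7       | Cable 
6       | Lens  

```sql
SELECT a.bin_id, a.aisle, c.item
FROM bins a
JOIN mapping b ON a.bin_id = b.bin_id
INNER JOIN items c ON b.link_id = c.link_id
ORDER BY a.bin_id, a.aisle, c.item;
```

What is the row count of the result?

Joins associate left-to-right: bins INNER JOIN mapping on bin_id gives 4 intermediate row(s).
Then INNER JOIN `items c` on link_id: keep only rows whose b.link_id appears in c.
Result: 4 row(s).

4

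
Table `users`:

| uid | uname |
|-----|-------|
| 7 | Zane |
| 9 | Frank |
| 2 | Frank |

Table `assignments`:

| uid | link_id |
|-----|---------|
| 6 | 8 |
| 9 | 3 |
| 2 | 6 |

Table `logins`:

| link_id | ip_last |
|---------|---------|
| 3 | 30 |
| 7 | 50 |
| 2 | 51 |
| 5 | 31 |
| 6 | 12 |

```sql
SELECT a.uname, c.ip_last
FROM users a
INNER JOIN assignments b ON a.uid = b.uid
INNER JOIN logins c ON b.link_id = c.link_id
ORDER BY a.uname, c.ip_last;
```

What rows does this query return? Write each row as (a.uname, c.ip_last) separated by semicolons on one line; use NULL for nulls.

Evaluate left to right. First `users a INNER JOIN assignments b` on uid: 2 row(s).
Then INNER JOIN `logins c` on link_id: keep only rows whose b.link_id appears in c.

(Frank, 12); (Frank, 30)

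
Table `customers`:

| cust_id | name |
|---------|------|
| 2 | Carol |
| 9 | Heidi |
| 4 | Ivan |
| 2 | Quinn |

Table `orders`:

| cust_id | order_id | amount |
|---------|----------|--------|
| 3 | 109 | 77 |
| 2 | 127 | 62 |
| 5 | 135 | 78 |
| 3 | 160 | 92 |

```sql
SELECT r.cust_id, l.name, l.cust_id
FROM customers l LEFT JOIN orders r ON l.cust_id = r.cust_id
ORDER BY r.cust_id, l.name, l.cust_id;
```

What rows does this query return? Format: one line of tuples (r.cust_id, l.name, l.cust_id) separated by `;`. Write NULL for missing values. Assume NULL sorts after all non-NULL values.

(2, Carol, 2); (2, Quinn, 2); (NULL, Heidi, 9); (NULL, Ivan, 4)

LEFT JOIN keeps every row from `customers`; unmatched rows get NULL for `orders`'s columns.
Matching on l.cust_id = r.cust_id.
Matched pairs: 2; unmatched l rows kept: 2.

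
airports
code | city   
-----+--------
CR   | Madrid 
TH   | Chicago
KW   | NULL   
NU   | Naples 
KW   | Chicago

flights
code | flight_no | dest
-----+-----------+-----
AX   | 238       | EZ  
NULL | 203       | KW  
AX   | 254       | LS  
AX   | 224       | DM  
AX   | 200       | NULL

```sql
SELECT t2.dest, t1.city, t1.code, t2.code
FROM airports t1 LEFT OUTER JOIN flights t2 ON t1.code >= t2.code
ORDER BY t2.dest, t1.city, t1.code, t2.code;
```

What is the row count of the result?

20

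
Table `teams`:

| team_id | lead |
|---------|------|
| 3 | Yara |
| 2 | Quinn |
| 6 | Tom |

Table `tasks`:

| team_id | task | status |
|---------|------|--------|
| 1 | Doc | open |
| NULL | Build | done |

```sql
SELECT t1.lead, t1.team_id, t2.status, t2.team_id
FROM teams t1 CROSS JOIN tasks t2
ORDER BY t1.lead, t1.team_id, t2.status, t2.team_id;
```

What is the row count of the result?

6

CROSS JOIN pairs every row of `teams` with every row of `tasks`: 3 × 2 = 6 rows.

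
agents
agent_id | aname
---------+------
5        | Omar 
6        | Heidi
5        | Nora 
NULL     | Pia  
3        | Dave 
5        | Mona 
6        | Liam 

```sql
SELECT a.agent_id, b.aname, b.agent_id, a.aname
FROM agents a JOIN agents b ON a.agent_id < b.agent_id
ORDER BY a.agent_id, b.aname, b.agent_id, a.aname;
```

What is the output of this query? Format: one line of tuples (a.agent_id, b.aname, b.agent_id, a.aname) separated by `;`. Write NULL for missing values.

INNER JOIN keeps only pairs where the ON condition holds.
Matching on a.agent_id < b.agent_id. A NULL in a compared column never satisfies the condition.
Matched pairs: 11.

(3, Heidi, 6, Dave); (3, Liam, 6, Dave); (3, Mona, 5, Dave); (3, Nora, 5, Dave); (3, Omar, 5, Dave); (5, Heidi, 6, Mona); (5, Heidi, 6, Nora); (5, Heidi, 6, Omar); (5, Liam, 6, Mona); (5, Liam, 6, Nora); (5, Liam, 6, Omar)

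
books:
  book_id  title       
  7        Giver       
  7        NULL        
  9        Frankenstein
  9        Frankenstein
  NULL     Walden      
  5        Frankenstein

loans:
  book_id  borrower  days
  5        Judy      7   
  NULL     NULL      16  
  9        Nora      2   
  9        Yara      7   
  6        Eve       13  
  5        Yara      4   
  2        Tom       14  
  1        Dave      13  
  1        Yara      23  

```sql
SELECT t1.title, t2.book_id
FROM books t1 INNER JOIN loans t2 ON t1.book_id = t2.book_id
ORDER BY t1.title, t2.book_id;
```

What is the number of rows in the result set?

6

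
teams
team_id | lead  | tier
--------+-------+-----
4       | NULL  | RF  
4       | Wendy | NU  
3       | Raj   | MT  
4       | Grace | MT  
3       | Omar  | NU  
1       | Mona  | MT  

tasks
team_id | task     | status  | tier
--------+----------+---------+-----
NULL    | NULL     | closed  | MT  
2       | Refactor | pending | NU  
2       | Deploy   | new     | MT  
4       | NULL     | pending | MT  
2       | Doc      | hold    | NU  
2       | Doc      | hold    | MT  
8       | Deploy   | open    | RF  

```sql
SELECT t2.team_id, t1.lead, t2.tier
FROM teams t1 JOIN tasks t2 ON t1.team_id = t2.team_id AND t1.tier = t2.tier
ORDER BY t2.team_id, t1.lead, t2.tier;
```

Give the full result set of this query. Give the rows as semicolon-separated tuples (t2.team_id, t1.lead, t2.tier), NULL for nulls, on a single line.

(4, Grace, MT)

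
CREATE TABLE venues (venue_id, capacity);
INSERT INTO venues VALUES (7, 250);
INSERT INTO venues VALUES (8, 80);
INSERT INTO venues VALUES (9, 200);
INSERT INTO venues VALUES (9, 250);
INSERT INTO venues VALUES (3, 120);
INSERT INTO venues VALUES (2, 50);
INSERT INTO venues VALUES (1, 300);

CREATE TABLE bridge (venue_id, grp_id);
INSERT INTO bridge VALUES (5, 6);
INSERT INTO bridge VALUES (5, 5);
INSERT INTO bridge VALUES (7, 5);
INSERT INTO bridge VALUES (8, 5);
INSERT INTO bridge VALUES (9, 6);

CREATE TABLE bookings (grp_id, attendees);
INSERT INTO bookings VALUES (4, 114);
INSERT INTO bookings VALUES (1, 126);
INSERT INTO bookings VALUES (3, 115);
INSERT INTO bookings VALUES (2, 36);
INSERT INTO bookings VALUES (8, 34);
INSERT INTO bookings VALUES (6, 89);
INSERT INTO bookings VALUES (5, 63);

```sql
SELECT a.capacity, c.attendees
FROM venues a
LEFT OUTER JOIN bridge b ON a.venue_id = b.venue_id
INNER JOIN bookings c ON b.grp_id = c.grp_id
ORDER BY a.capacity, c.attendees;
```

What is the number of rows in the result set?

4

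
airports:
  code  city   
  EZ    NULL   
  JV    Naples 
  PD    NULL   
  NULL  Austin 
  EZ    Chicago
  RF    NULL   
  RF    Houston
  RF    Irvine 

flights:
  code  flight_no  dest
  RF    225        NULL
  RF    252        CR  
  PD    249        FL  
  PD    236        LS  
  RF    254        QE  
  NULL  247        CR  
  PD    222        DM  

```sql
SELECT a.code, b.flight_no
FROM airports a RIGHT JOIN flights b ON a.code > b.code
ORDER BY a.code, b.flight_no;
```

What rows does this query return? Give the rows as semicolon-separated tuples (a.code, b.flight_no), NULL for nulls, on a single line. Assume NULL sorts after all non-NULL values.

(RF, 222); (RF, 222); (RF, 222); (RF, 236); (RF, 236); (RF, 236); (RF, 249); (RF, 249); (RF, 249); (NULL, 225); (NULL, 247); (NULL, 252); (NULL, 254)

RIGHT JOIN keeps every row from `flights`; unmatched rows get NULL for `airports`'s columns.
Matching on a.code > b.code. A NULL in a compared column never satisfies the condition.
- a row (code=EZ): no match.
- a row (code=JV): no match.
- a row (code=PD): no match.
- a row (code=NULL): no match.
- a row (code=EZ): no match.
- a row (code=RF): matches 3 b row(s) → 3 output row(s).
- a row (code=RF): matches 3 b row(s) → 3 output row(s).
- a row (code=RF): matches 3 b row(s) → 3 output row(s).
- plus 4 unmatched b row(s), each kept with NULL a columns.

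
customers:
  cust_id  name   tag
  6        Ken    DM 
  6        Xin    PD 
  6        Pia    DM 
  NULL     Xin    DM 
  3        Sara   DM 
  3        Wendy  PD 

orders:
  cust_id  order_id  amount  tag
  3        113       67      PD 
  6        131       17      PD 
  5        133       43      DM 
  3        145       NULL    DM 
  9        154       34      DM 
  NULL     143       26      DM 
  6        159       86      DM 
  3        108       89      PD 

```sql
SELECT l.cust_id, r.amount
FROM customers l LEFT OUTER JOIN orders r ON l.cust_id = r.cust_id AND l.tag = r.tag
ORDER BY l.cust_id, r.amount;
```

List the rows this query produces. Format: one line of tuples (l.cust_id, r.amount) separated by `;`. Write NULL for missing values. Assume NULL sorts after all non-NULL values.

(3, 67); (3, 89); (3, NULL); (6, 17); (6, 86); (6, 86); (NULL, NULL)

LEFT JOIN keeps every row from `customers`; unmatched rows get NULL for `orders`'s columns.
Matching on l.cust_id = r.cust_id AND l.tag = r.tag. A NULL in a compared column never satisfies the condition.
Matched pairs: 6; unmatched l rows kept: 1.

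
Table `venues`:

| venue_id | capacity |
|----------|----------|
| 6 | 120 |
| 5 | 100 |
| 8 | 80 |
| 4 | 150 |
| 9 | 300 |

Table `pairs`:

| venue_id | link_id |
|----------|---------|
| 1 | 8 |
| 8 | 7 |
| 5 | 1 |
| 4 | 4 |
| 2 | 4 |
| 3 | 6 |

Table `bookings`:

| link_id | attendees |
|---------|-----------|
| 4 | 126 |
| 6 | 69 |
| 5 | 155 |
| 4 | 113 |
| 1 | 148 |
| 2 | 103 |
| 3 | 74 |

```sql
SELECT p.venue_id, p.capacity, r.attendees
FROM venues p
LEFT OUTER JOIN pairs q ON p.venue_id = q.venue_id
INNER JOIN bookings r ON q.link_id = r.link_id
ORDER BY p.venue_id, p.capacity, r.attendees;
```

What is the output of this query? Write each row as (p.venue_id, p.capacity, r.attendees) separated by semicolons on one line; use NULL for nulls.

(4, 150, 113); (4, 150, 126); (5, 100, 148)

Joins associate left-to-right: venues LEFT JOIN pairs on venue_id gives 5 intermediate row(s).
Then INNER JOIN `bookings r` on link_id: keep only rows whose q.link_id appears in r.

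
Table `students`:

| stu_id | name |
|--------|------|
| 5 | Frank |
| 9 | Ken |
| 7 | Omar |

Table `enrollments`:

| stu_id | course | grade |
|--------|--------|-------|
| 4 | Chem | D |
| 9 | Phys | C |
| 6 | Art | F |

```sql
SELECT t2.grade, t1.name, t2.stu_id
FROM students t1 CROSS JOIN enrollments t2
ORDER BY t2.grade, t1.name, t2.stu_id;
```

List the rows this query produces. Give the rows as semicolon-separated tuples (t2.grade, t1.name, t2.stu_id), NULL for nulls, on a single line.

CROSS JOIN pairs every row of `students` with every row of `enrollments`: 3 × 3 = 9 rows.

(C, Frank, 9); (C, Ken, 9); (C, Omar, 9); (D, Frank, 4); (D, Ken, 4); (D, Omar, 4); (F, Frank, 6); (F, Ken, 6); (F, Omar, 6)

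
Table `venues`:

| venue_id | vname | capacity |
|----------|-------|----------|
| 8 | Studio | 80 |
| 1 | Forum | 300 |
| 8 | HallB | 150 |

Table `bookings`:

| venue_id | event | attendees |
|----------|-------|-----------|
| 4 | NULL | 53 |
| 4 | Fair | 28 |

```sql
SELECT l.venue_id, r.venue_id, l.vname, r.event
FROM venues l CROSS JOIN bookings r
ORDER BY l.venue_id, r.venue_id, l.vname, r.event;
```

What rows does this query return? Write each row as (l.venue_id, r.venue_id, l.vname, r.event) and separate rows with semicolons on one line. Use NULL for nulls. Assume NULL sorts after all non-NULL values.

(1, 4, Forum, Fair); (1, 4, Forum, NULL); (8, 4, HallB, Fair); (8, 4, HallB, NULL); (8, 4, Studio, Fair); (8, 4, Studio, NULL)

CROSS JOIN pairs every row of `venues` with every row of `bookings`: 3 × 2 = 6 rows.
After projecting and ordering:
l.venue_id | r.venue_id | l.vname | r.event
1 | 4 | Forum | Fair
1 | 4 | Forum | NULL
8 | 4 | HallB | Fair
8 | 4 | HallB | NULL
8 | 4 | Studio | Fair
8 | 4 | Studio | NULL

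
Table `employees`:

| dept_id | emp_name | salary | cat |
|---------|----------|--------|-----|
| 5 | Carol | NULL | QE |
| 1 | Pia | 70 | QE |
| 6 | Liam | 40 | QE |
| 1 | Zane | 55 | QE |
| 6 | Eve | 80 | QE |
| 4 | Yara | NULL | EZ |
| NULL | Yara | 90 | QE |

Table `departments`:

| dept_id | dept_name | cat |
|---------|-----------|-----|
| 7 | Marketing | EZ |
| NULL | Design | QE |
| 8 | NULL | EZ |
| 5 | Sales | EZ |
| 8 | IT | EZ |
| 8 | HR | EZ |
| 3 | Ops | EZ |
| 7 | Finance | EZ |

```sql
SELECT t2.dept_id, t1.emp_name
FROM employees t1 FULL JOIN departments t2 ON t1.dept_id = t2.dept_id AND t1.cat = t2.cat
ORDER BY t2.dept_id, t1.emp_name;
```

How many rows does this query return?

FULL OUTER JOIN keeps every row from both sides; unmatched rows get NULL for the other side's columns.
Matching on t1.dept_id = t2.dept_id AND t1.cat = t2.cat. A NULL in a compared column never satisfies the condition.
Matched pairs: 0; unmatched t1 rows kept: 7; unmatched t2 rows kept: 8.
Total: 0 matched + 15 padded = 15 rows.

15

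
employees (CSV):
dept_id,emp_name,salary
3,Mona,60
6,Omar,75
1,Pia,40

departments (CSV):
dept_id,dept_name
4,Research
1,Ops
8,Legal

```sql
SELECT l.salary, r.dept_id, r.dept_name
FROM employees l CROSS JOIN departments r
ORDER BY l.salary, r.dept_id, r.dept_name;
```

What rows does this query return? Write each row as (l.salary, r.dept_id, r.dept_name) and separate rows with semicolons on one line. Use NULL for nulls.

CROSS JOIN pairs every row of `employees` with every row of `departments`: 3 × 3 = 9 rows.
After projecting and ordering:
l.salary | r.dept_id | r.dept_name
40 | 1 | Ops
40 | 4 | Research
40 | 8 | Legal
60 | 1 | Ops
60 | 4 | Research
60 | 8 | Legal
75 | 1 | Ops
75 | 4 | Research
75 | 8 | Legal

(40, 1, Ops); (40, 4, Research); (40, 8, Legal); (60, 1, Ops); (60, 4, Research); (60, 8, Legal); (75, 1, Ops); (75, 4, Research); (75, 8, Legal)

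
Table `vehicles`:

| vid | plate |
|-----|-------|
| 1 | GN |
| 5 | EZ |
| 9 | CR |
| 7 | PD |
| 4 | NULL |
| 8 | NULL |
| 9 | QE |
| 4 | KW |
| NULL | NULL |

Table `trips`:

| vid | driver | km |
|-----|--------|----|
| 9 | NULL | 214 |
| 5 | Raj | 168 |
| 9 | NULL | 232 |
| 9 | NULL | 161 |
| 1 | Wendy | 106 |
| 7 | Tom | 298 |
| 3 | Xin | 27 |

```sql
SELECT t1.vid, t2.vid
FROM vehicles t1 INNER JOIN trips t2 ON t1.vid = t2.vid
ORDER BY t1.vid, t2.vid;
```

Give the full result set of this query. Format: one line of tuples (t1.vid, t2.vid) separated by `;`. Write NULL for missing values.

(1, 1); (5, 5); (7, 7); (9, 9); (9, 9); (9, 9); (9, 9); (9, 9); (9, 9)

INNER JOIN keeps only pairs where the ON condition holds.
Matching on t1.vid = t2.vid. A NULL in a compared column never satisfies the condition.
- vid=1: 1 matching t2 row(s), so 1 row(s) emitted.
- vid=5: 1 matching t2 row(s), so 1 row(s) emitted.
- vid=9: 3 matching t2 row(s), so 3 row(s) emitted.
- vid=7: 1 matching t2 row(s), so 1 row(s) emitted.
- vid=4: no matching t2 row, dropped.
- vid=8: no matching t2 row, dropped.
- vid=9: 3 matching t2 row(s), so 3 row(s) emitted.
- vid=4: no matching t2 row, dropped.
- vid=NULL: no matching t2 row, dropped.
After projecting and ordering:
t1.vid | t2.vid
1 | 1
5 | 5
7 | 7
9 | 9
9 | 9
9 | 9
9 | 9
9 | 9
9 | 9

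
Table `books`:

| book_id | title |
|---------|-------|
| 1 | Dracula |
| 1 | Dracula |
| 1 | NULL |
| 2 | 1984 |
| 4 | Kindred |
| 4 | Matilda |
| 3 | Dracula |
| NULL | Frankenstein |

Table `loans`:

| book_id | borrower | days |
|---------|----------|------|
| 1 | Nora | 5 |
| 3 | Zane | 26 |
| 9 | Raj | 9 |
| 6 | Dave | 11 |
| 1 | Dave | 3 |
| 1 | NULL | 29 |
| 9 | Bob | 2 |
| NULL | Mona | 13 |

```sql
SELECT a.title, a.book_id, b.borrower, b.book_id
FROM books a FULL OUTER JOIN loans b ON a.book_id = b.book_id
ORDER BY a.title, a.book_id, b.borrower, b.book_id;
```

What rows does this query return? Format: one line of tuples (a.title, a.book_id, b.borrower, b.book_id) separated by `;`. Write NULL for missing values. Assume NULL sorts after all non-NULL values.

(1984, 2, NULL, NULL); (Dracula, 1, Dave, 1); (Dracula, 1, Dave, 1); (Dracula, 1, Nora, 1); (Dracula, 1, Nora, 1); (Dracula, 1, NULL, 1); (Dracula, 1, NULL, 1); (Dracula, 3, Zane, 3); (Frankenstein, NULL, NULL, NULL); (Kindred, 4, NULL, NULL); (Matilda, 4, NULL, NULL); (NULL, 1, Dave, 1); (NULL, 1, Nora, 1); (NULL, 1, NULL, 1); (NULL, NULL, Bob, 9); (NULL, NULL, Dave, 6); (NULL, NULL, Mona, NULL); (NULL, NULL, Raj, 9)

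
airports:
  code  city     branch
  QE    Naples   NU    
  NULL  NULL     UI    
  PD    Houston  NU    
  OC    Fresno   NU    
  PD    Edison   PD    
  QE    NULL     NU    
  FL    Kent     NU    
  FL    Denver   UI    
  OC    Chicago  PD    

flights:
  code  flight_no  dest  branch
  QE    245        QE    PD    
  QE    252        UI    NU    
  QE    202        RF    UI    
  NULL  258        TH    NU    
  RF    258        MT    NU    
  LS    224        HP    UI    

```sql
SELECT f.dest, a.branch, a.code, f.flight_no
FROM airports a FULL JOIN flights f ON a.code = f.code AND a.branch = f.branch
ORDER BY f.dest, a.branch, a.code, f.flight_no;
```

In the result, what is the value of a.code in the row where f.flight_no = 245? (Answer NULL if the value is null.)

NULL

FULL OUTER JOIN keeps every row from both sides; unmatched rows get NULL for the other side's columns.
Matching on a.code = f.code AND a.branch = f.branch. A NULL in a compared column never satisfies the condition.
- a row (code=QE, branch=NU): matches 1 f row(s) → 1 output row(s).
- a row (code=NULL, branch=UI): no match → kept, f columns NULL.
- a row (code=PD, branch=NU): no match → kept, f columns NULL.
- a row (code=OC, branch=NU): no match → kept, f columns NULL.
- a row (code=PD, branch=PD): no match → kept, f columns NULL.
- a row (code=QE, branch=NU): matches 1 f row(s) → 1 output row(s).
- a row (code=FL, branch=NU): no match → kept, f columns NULL.
- a row (code=FL, branch=UI): no match → kept, f columns NULL.
- a row (code=OC, branch=PD): no match → kept, f columns NULL.
- 5 row(s) from f found no a partner → padded with NULL.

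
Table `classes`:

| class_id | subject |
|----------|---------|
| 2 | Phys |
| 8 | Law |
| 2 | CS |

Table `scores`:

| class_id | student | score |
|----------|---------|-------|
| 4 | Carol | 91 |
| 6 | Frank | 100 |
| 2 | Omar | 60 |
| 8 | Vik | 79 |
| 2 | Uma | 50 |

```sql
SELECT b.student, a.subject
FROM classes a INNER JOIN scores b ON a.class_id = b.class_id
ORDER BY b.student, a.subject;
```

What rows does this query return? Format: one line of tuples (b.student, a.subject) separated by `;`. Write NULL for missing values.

(Omar, CS); (Omar, Phys); (Uma, CS); (Uma, Phys); (Vik, Law)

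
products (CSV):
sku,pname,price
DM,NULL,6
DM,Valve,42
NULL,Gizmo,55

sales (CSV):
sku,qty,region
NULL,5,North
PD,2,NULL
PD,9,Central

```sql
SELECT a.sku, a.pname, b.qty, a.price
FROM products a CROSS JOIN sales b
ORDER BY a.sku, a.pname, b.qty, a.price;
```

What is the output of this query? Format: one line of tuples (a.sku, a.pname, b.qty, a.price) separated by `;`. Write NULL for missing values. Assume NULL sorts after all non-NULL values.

CROSS JOIN pairs every row of `products` with every row of `sales`: 3 × 3 = 9 rows.

(DM, Valve, 2, 42); (DM, Valve, 5, 42); (DM, Valve, 9, 42); (DM, NULL, 2, 6); (DM, NULL, 5, 6); (DM, NULL, 9, 6); (NULL, Gizmo, 2, 55); (NULL, Gizmo, 5, 55); (NULL, Gizmo, 9, 55)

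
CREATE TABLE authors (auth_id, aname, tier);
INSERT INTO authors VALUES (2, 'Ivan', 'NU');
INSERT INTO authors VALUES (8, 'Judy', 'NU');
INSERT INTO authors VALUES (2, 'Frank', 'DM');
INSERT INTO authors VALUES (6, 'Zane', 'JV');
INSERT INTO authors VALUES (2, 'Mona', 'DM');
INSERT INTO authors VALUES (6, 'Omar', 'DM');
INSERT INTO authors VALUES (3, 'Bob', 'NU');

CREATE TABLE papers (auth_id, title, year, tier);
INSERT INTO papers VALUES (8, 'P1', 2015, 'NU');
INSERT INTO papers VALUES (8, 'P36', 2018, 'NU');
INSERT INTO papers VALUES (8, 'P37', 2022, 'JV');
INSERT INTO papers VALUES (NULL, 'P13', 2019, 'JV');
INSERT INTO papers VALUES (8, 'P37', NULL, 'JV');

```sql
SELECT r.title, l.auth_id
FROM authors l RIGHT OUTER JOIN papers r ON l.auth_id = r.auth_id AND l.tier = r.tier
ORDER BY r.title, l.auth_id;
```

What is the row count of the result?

5

RIGHT JOIN keeps every row from `papers`; unmatched rows get NULL for `authors`'s columns.
Matching on l.auth_id = r.auth_id AND l.tier = r.tier. A NULL in a compared column never satisfies the condition.
Matched pairs: 2; unmatched r rows kept: 3.
Total: 2 matched + 3 padded = 5 rows.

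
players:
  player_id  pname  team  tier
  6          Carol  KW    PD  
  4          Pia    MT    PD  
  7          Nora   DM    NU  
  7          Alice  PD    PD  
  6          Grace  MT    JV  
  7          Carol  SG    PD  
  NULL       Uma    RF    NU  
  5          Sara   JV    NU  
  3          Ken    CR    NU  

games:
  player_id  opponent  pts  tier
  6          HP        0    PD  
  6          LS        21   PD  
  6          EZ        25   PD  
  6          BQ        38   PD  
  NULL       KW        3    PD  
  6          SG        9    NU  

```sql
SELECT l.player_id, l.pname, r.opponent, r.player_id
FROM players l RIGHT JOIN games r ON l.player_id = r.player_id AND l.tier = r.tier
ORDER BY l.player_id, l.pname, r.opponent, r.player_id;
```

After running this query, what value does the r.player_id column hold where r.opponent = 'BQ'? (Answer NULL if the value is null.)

6

RIGHT JOIN keeps every row from `games`; unmatched rows get NULL for `players`'s columns.
Matching on l.player_id = r.player_id AND l.tier = r.tier. A NULL in a compared column never satisfies the condition.
- l row (player_id=6, tier=PD): matches 4 r row(s) → 4 output row(s).
- l row (player_id=4, tier=PD): no match.
- l row (player_id=7, tier=NU): no match.
- l row (player_id=7, tier=PD): no match.
- l row (player_id=6, tier=JV): no match.
- l row (player_id=7, tier=PD): no match.
- l row (player_id=NULL, tier=NU): no match.
- l row (player_id=5, tier=NU): no match.
- l row (player_id=3, tier=NU): no match.
- 2 row(s) from r found no l partner → padded with NULL.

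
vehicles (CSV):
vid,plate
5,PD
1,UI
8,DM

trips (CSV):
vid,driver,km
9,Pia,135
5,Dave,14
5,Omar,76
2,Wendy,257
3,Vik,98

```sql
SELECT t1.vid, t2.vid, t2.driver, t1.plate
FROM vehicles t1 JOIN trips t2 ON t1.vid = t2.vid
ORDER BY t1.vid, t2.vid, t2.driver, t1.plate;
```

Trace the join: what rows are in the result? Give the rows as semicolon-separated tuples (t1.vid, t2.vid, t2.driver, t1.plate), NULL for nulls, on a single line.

(5, 5, Dave, PD); (5, 5, Omar, PD)

INNER JOIN keeps only pairs where the ON condition holds.
Matching on t1.vid = t2.vid.
- t1 (vid=5) pairs with 2 row(s) of t2.
- t1 (vid=1) has no partner → excluded.
- t1 (vid=8) has no partner → excluded.
After projecting and ordering:
t1.vid | t2.vid | t2.driver | t1.plate
5 | 5 | Dave | PD
5 | 5 | Omar | PD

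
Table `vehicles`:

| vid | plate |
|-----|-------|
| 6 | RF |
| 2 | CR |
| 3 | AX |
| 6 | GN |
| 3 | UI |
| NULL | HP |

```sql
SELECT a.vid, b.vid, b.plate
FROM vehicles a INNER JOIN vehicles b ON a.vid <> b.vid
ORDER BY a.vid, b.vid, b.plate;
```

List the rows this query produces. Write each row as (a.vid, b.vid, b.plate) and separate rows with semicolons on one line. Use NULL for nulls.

(2, 3, AX); (2, 3, UI); (2, 6, GN); (2, 6, RF); (3, 2, CR); (3, 2, CR); (3, 6, GN); (3, 6, GN); (3, 6, RF); (3, 6, RF); (6, 2, CR); (6, 2, CR); (6, 3, AX); (6, 3, AX); (6, 3, UI); (6, 3, UI)

INNER JOIN keeps only pairs where the ON condition holds.
Matching on a.vid <> b.vid. A NULL in a compared column never satisfies the condition.
- a[0] vid=6 → 3 match(es) in b → 3 row(s).
- a[1] vid=2 → 4 match(es) in b → 4 row(s).
- a[2] vid=3 → 3 match(es) in b → 3 row(s).
- a[3] vid=6 → 3 match(es) in b → 3 row(s).
- a[4] vid=3 → 3 match(es) in b → 3 row(s).
- a[5] vid=NULL → no match; dropped.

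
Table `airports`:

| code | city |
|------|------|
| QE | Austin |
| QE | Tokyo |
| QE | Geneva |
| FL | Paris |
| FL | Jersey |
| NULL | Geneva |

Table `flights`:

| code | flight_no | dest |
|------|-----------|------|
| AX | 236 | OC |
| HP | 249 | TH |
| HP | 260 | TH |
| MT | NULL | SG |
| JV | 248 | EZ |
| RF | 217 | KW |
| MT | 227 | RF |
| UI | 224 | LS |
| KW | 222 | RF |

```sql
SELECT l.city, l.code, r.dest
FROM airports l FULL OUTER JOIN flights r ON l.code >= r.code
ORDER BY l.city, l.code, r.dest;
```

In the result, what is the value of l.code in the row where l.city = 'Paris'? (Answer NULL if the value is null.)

FL

FULL OUTER JOIN keeps every row from both sides; unmatched rows get NULL for the other side's columns.
Matching on l.code >= r.code. A NULL in a compared column never satisfies the condition.
- l[0] code=QE → 7 match(es) in r → 7 row(s).
- l[1] code=QE → 7 match(es) in r → 7 row(s).
- l[2] code=QE → 7 match(es) in r → 7 row(s).
- l[3] code=FL → 1 match(es) in r → 1 row(s).
- l[4] code=FL → 1 match(es) in r → 1 row(s).
- l[5] code=NULL → no match; kept with NULLs on the r side.
- 2 r row(s) had no l match → kept, l columns NULL.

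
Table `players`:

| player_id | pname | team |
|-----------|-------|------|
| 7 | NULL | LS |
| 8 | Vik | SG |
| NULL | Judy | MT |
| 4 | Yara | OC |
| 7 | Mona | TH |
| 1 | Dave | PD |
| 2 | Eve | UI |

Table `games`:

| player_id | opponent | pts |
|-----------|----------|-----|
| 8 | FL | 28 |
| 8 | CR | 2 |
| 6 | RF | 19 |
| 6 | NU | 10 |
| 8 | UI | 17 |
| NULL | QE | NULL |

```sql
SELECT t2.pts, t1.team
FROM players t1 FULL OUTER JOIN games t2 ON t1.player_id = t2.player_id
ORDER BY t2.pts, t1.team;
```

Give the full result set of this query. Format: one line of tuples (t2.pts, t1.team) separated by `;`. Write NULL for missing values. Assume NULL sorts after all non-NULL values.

(2, SG); (10, NULL); (17, SG); (19, NULL); (28, SG); (NULL, LS); (NULL, MT); (NULL, OC); (NULL, PD); (NULL, TH); (NULL, UI); (NULL, NULL)

FULL OUTER JOIN keeps every row from both sides; unmatched rows get NULL for the other side's columns.
Matching on t1.player_id = t2.player_id. A NULL in a compared column never satisfies the condition.
- t1 (player_id=7) has no partner → padded with NULL.
- t1 (player_id=8) pairs with 3 row(s) of t2.
- t1 (player_id=NULL) has no partner → padded with NULL.
- t1 (player_id=4) has no partner → padded with NULL.
- t1 (player_id=7) has no partner → padded with NULL.
- t1 (player_id=1) has no partner → padded with NULL.
- t1 (player_id=2) has no partner → padded with NULL.
- 3 t2 row(s) had no t1 match → kept, t1 columns NULL.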